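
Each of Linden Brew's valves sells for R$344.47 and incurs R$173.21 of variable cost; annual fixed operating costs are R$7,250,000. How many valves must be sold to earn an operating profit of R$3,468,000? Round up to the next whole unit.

Contribution margin per unit = R$344.47 − R$173.21 = R$171.26.
Required volume = (fixed costs + target profit) ÷ CM = (R$7,250,000 + R$3,468,000) ÷ R$171.26 = 62,583.21, so 62,584 valves.

62,584 valves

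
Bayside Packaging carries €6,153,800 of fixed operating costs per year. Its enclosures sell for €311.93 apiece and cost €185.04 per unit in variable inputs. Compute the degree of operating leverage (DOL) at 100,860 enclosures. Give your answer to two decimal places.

Total contribution margin = 100,860 × €126.89 = €12,798,125.40.
Operating income = contribution − fixed costs = €12,798,125.40 − €6,153,800 = €6,644,325.40.
DOL = contribution ÷ EBIT = €12,798,125.40 ÷ €6,644,325.40 = 1.9262.

1.93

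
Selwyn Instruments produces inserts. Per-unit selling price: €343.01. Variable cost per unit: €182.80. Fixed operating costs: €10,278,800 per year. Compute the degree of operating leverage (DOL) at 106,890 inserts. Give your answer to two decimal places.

At 106,890 units, contribution = 106,890 × €160.21 = €17,124,846.90.
Subtracting fixed costs: EBIT = €17,124,846.90 − €10,278,800 = €6,846,046.90.
So DOL = total CM / EBIT = €17,124,846.90 / €6,846,046.90 = 2.5014.

2.50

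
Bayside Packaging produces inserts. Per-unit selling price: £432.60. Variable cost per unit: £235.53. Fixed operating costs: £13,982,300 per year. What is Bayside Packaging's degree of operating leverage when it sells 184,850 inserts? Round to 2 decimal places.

At 184,850 units, contribution = 184,850 × £197.07 = £36,428,389.50.
Operating income = contribution − fixed costs = £36,428,389.50 − £13,982,300 = £22,446,089.50.
So DOL = total CM / EBIT = £36,428,389.50 / £22,446,089.50 = 1.6229.

1.62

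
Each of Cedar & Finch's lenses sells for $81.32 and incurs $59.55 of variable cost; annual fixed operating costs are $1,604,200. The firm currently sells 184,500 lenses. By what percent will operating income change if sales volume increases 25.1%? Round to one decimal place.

At 184,500 units, contribution = 184,500 × $21.77 = $4,016,565.00.
Operating income = contribution − fixed costs = $4,016,565.00 − $1,604,200 = $2,412,365.00.
So DOL = total CM / EBIT = $4,016,565.00 / $2,412,365.00 = 1.6650.
Operating income changes by 1.6650 × +25.1% = +41.8%.

+41.8%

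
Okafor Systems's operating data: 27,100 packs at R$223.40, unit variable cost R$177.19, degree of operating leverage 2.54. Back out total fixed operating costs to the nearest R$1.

R$759,263

Contribution at this volume is 27,100 × R$46.21 = R$1,252,291.00.
Since DOL = CM ÷ EBIT, EBIT = R$1,252,291.00 ÷ 2.54 = R$493,027.95.
And FC = contribution − EBIT = R$1,252,291.00 − R$493,027.95 = R$759,263.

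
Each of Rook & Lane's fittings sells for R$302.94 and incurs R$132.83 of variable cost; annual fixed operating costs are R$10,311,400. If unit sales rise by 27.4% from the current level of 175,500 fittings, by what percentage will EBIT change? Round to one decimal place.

+41.9%

Contribution at this volume is 175,500 × R$170.11 = R$29,854,305.00.
Subtracting fixed costs: EBIT = R$29,854,305.00 − R$10,311,400 = R$19,542,905.00.
Degree of operating leverage = R$29,854,305.00 / R$19,542,905.00 = 1.5276.
So EBIT moves 1.5276 × (+27.4%) = +41.9%.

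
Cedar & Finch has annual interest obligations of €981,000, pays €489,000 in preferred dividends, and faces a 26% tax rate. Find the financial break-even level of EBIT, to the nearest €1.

€1,641,811

Grossing the preferred dividend up to pre-tax terms: €489,000 / (1 − 0.26) = €660,810.81.
EPS = 0 when EBIT covers interest plus the pre-tax preferred burden: €981,000 + €660,810.81 = €1,641,810.81.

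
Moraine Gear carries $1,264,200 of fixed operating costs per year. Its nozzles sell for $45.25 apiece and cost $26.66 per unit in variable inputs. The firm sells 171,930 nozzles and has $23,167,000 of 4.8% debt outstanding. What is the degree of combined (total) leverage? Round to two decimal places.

3.90

At 171,930 units, contribution = 171,930 × $18.59 = $3,196,178.70.
Subtracting fixed costs: EBIT = $3,196,178.70 − $1,264,200 = $1,931,978.70. Interest = $1,112,016.00.
DOL = $3,196,178.70 ÷ $1,931,978.70 = 1.6544; DFL = $1,931,978.70 ÷ $819,962.70 = 2.3562.
Combined leverage = 1.6544 × 2.3562 = 3.8981.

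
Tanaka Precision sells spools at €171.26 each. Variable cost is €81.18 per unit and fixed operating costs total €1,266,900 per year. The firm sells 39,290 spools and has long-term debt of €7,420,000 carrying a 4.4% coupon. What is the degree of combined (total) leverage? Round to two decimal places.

Total contribution margin = 39,290 × €90.08 = €3,539,243.20.
Operating income = contribution − fixed costs = €3,539,243.20 − €1,266,900 = €2,272,343.20. Interest = €326,480.00.
DOL = €3,539,243.20 ÷ €2,272,343.20 = 1.5575; DFL = €2,272,343.20 ÷ €1,945,863.20 = 1.1678.
Combined leverage = 1.5575 × 1.1678 = 1.8188.

1.82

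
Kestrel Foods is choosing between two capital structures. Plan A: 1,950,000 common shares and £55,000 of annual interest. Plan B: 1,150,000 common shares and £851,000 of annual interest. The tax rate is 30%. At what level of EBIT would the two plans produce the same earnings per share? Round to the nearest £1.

£1,995,250

Set EPS_A = EPS_B: (EBIT − £55,000)(1 − 0.30) ÷ 1,950,000 = (EBIT − £851,000)(1 − 0.30) ÷ 1,150,000.
The (1 − t) factor cancels: (EBIT − 55,000) × 1,150,000 = (EBIT − 851,000) × 1,950,000.
Solving, EBIT = (851,000·1,950,000 − 55,000·1,150,000) / (1,950,000 − 1,150,000) = 1,596,200,000,000 / 800,000 = 1,995,250.00.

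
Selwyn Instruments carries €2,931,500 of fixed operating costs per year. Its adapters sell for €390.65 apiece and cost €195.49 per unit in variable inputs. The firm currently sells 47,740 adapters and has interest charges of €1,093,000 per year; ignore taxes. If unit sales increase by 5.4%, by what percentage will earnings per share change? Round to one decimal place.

Contribution at this volume is 47,740 × €195.16 = €9,316,938.40.
EBIT = €9,316,938.40 − €2,931,500 = €6,385,438.40.
Interest = €1,093,000.00, so EBIT − I = €5,292,438.40.
Degree of combined leverage = contribution ÷ (EBIT − I) = €9,316,938.40 ÷ €5,292,438.40 = 1.7604.
EPS therefore changes by 1.7604 × (+5.4%) = +9.5%.

+9.5%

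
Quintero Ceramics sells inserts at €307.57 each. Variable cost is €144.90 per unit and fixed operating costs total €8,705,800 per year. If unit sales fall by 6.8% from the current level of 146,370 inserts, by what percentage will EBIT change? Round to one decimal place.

-10.7%

At 146,370 units, contribution = 146,370 × €162.67 = €23,810,007.90.
EBIT = €23,810,007.90 − €8,705,800 = €15,104,207.90.
DOL = contribution ÷ EBIT = €23,810,007.90 ÷ €15,104,207.90 = 1.5764.
So EBIT moves 1.5764 × (-6.8%) = -10.7%.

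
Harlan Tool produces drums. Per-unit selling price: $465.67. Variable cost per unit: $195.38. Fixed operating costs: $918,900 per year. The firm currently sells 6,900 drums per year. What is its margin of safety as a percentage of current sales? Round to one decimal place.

50.7%

Contribution margin per unit = $465.67 − $195.38 = $270.29. Break-even units = $918,900 ÷ $270.29 = 3,399.68; break-even revenue = 3,399.68 × $465.67 = $1,583,129.83.
Actual sales revenue = 6,900 × $465.67 = $3,213,123.00.
Margin of safety = ($3,213,123.00 − $1,583,129.83) ÷ $3,213,123.00 = 50.7%.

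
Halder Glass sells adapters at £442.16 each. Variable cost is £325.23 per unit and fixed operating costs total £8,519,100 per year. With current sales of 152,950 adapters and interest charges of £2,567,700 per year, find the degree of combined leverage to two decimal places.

2.63

At 152,950 units, contribution = 152,950 × £116.93 = £17,884,443.50.
EBIT = £17,884,443.50 − £8,519,100 = £9,365,343.50. Interest = £2,567,700.00.
DOL = £17,884,443.50 ÷ £9,365,343.50 = 1.9096; DFL = £9,365,343.50 ÷ £6,797,643.50 = 1.3777.
Combined leverage = 1.9096 × 1.3777 = 2.6309.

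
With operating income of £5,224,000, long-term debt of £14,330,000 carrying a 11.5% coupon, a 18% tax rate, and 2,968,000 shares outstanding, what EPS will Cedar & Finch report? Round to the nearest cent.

Interest = £1,647,950.00, so EBT = £5,224,000 − £1,647,950.00 = £3,576,050.00.
After tax at 18%: net income = £3,576,050.00 × 0.82 = £2,932,361.00.
EPS = £2,932,361.00 ÷ 2,968,000 = £0.99.

£0.99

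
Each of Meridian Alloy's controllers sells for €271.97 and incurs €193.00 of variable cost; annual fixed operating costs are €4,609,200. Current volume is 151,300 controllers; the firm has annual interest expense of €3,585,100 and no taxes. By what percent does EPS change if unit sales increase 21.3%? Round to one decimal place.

+67.8%

Total contribution margin = 151,300 × €78.97 = €11,948,161.00.
EBIT = €11,948,161.00 − €4,609,200 = €7,338,961.00.
Interest = €3,585,100.00, so EBIT − I = €3,753,861.00.
DCL = total CM / (EBIT − I) = €11,948,161.00 / €3,753,861.00 = 3.1829.
EPS therefore changes by 3.1829 × (+21.3%) = +67.8%.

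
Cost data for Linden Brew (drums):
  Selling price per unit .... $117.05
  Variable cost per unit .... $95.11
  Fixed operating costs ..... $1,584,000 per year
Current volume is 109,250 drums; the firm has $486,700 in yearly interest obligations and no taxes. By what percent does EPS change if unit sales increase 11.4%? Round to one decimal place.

Contribution at this volume is 109,250 × $21.94 = $2,396,945.00.
Operating income = contribution − fixed costs = $2,396,945.00 − $1,584,000 = $812,945.00.
Interest = $486,700.00, so EBIT − I = $326,245.00.
Degree of combined leverage = contribution ÷ (EBIT − I) = $2,396,945.00 ÷ $326,245.00 = 7.3471.
%ΔEPS = DCL × %ΔSales = 7.3471 × +11.4% = +83.8%.

+83.8%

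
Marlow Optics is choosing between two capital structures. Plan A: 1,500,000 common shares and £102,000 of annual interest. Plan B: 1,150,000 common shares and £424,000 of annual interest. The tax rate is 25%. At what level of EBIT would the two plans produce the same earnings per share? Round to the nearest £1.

£1,482,000

Set EPS_A = EPS_B: (EBIT − £102,000)(1 − 0.25) ÷ 1,500,000 = (EBIT − £424,000)(1 − 0.25) ÷ 1,150,000.
Cancelling (1 − t) and cross-multiplying: 1,150,000·(EBIT − 102,000) = 1,500,000·(EBIT − 424,000).
EBIT × (1,500,000 − 1,150,000) = 424,000 × 1,500,000 − 102,000 × 1,150,000 = 518,700,000,000, so EBIT = 518,700,000,000 ÷ 350,000 = 1,482,000.00.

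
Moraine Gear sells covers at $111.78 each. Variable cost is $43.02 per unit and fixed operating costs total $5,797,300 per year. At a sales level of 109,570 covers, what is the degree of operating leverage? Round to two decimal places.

Contribution at this volume is 109,570 × $68.76 = $7,534,033.20.
EBIT = $7,534,033.20 − $5,797,300 = $1,736,733.20.
DOL = contribution ÷ EBIT = $7,534,033.20 ÷ $1,736,733.20 = 4.3380.

4.34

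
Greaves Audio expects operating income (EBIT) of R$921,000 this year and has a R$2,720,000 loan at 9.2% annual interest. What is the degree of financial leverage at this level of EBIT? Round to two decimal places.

1.37

Interest = R$250,240.00.
DFL = EBIT ÷ (EBIT − I) = R$921,000 ÷ (R$921,000 − R$250,240.00) = R$921,000 ÷ R$670,760.00 = 1.3731.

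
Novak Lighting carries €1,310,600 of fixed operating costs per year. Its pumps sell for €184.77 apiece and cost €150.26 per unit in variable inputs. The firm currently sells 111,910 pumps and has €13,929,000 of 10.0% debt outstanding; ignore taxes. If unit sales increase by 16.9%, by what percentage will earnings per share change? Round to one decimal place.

Total contribution margin = 111,910 × €34.51 = €3,862,014.10.
EBIT = €3,862,014.10 − €1,310,600 = €2,551,414.10.
Interest = €1,392,900.00, so EBIT − I = €1,158,514.10.
Degree of combined leverage = contribution ÷ (EBIT − I) = €3,862,014.10 ÷ €1,158,514.10 = 3.3336.
EPS therefore changes by 3.3336 × (+16.9%) = +56.3%.

+56.3%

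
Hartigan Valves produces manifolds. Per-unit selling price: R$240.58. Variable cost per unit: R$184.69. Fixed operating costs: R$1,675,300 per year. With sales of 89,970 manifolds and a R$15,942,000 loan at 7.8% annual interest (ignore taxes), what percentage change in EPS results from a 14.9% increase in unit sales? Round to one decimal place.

+35.5%

At 89,970 units, contribution = 89,970 × R$55.89 = R$5,028,423.30.
EBIT = R$5,028,423.30 − R$1,675,300 = R$3,353,123.30.
After interest of R$1,243,476.00, pre-tax earnings = R$2,109,647.30.
Degree of combined leverage = contribution ÷ (EBIT − I) = R$5,028,423.30 ÷ R$2,109,647.30 = 2.3835.
EPS therefore changes by 2.3835 × (+14.9%) = +35.5%.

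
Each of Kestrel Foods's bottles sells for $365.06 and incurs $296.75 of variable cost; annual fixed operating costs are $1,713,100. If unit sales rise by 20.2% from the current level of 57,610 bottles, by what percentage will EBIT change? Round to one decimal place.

+35.8%

Total contribution margin = 57,610 × $68.31 = $3,935,339.10.
Operating income = contribution − fixed costs = $3,935,339.10 − $1,713,100 = $2,222,239.10.
Degree of operating leverage = $3,935,339.10 / $2,222,239.10 = 1.7709.
%ΔEBIT = DOL × %ΔSales = 1.7709 × +20.2% = +35.8%.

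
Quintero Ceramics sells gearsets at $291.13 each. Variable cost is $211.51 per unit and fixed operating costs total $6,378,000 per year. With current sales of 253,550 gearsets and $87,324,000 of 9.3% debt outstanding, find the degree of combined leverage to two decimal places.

Contribution at this volume is 253,550 × $79.62 = $20,187,651.00.
Operating income = contribution − fixed costs = $20,187,651.00 − $6,378,000 = $13,809,651.00. Interest = $8,121,132.00, so EBIT − I = $5,688,519.00.
DCL = contribution ÷ (EBIT − I) = $20,187,651.00 ÷ $5,688,519.00 = 3.5488.

3.55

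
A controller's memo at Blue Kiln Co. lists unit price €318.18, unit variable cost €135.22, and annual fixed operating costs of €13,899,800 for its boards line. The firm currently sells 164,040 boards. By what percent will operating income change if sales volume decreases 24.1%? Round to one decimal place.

At 164,040 units, contribution = 164,040 × €182.96 = €30,012,758.40.
Operating income = contribution − fixed costs = €30,012,758.40 − €13,899,800 = €16,112,958.40.
DOL = contribution ÷ EBIT = €30,012,758.40 ÷ €16,112,958.40 = 1.8626.
Operating income changes by 1.8626 × -24.1% = -44.9%.

-44.9%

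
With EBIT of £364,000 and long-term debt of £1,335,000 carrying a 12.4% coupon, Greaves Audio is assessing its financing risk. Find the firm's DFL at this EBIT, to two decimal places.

1.83

Interest = £165,540.00.
DFL = EBIT ÷ (EBIT − I) = £364,000 ÷ (£364,000 − £165,540.00) = £364,000 ÷ £198,460.00 = 1.8341.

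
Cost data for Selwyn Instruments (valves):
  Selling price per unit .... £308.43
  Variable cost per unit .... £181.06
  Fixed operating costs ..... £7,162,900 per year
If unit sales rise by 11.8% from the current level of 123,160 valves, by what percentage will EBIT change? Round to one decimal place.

+21.7%

Total contribution margin = 123,160 × £127.37 = £15,686,889.20.
Subtracting fixed costs: EBIT = £15,686,889.20 − £7,162,900 = £8,523,989.20.
DOL = contribution ÷ EBIT = £15,686,889.20 ÷ £8,523,989.20 = 1.8403.
%ΔEBIT = DOL × %ΔSales = 1.8403 × +11.8% = +21.7%.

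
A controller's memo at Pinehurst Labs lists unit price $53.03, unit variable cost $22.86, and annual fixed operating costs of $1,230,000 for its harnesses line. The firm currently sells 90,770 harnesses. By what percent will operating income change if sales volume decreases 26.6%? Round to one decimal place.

-48.3%

At 90,770 units, contribution = 90,770 × $30.17 = $2,738,530.90.
EBIT = $2,738,530.90 − $1,230,000 = $1,508,530.90.
So DOL = total CM / EBIT = $2,738,530.90 / $1,508,530.90 = 1.8154.
Operating income changes by 1.8154 × -26.6% = -48.3%.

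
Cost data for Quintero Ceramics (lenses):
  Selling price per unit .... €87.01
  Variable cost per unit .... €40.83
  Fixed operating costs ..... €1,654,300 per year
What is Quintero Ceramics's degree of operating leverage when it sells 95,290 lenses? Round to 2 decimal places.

Total contribution margin = 95,290 × €46.18 = €4,400,492.20.
Subtracting fixed costs: EBIT = €4,400,492.20 − €1,654,300 = €2,746,192.20.
So DOL = total CM / EBIT = €4,400,492.20 / €2,746,192.20 = 1.6024.

1.60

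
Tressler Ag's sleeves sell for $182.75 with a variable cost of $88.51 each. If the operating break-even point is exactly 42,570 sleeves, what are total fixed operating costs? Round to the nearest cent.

Contribution margin per unit = $182.75 − $88.51 = $94.24.
Fixed costs = break-even units × CM = 42,570 × $94.24 = $4,011,796.80.

$4,011,796.80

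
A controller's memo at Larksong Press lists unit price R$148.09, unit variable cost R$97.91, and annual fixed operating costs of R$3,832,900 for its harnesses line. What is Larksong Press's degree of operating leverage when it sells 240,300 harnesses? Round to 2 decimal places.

Contribution at this volume is 240,300 × R$50.18 = R$12,058,254.00.
Subtracting fixed costs: EBIT = R$12,058,254.00 − R$3,832,900 = R$8,225,354.00.
So DOL = total CM / EBIT = R$12,058,254.00 / R$8,225,354.00 = 1.4660.

1.47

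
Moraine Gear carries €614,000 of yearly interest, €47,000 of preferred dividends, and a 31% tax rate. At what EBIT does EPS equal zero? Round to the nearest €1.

Preferred dividends are paid after tax, so their pre-tax equivalent is €47,000 ÷ (1 − 0.31) = €68,115.94.
Financial break-even EBIT = interest + D_p ÷ (1 − t) = €614,000 + €68,115.94 = €682,115.94.

€682,116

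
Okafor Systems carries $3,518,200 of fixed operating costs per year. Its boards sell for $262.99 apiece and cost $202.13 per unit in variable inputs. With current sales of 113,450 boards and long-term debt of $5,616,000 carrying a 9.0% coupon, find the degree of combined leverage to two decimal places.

Total contribution margin = 113,450 × $60.86 = $6,904,567.00.
Subtracting fixed costs: EBIT = $6,904,567.00 − $3,518,200 = $3,386,367.00. Interest = $505,440.00, so EBIT − I = $2,880,927.00.
DCL = contribution ÷ (EBIT − I) = $6,904,567.00 ÷ $2,880,927.00 = 2.3966.

2.40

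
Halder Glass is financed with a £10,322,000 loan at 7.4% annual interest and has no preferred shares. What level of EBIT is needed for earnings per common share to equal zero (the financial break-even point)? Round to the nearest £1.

Annual interest = 7.4% × £10,322,000 = £763,828.00.
With no preferred dividends, EPS = 0 when EBIT exactly covers interest, so the financial break-even EBIT is £763,828.00.

£763,828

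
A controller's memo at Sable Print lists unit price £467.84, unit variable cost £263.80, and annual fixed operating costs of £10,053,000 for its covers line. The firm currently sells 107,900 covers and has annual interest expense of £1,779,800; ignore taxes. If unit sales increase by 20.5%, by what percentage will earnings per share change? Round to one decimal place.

+44.3%

Total contribution margin = 107,900 × £204.04 = £22,015,916.00.
Operating income = contribution − fixed costs = £22,015,916.00 − £10,053,000 = £11,962,916.00.
Interest = £1,779,800.00, so EBIT − I = £10,183,116.00.
DCL = total CM / (EBIT − I) = £22,015,916.00 / £10,183,116.00 = 2.1620.
%ΔEPS = DCL × %ΔSales = 2.1620 × +20.5% = +44.3%.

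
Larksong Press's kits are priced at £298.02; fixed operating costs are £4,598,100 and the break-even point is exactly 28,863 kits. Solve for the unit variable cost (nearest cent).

£138.71

At break-even, FC = Q × (P − VC), so P − VC = £4,598,100 ÷ 28,863 = £159.3078.
Hence VC = price − CM = £298.02 − £159.3078 = £138.71.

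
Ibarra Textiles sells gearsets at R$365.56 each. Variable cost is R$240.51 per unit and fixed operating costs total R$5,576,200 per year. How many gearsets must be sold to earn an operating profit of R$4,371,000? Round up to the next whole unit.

79,546 gearsets

Contribution margin per unit = R$365.56 − R$240.51 = R$125.05.
Required volume = (fixed costs + target profit) ÷ CM = (R$5,576,200 + R$4,371,000) ÷ R$125.05 = 79,545.78, so 79,546 gearsets.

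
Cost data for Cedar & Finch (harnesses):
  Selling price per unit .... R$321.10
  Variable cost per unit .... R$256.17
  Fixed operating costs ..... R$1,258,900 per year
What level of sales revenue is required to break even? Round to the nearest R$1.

R$6,225,671

Contribution margin per unit = R$321.10 − R$256.17 = R$64.93, a CM ratio of R$64.93 ÷ R$321.10 = 0.2022.
Break-even revenue = fixed costs × price ÷ CM = R$1,258,900 × R$321.10 ÷ R$64.93 = R$6,225,671.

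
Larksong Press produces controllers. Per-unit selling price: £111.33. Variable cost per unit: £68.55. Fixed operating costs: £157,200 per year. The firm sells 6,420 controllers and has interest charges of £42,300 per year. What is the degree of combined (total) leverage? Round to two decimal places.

Contribution at this volume is 6,420 × £42.78 = £274,647.60.
EBIT = £274,647.60 − £157,200 = £117,447.60. Interest = £42,300.00, so EBIT − I = £75,147.60.
Degree of total leverage = total CM / (EBIT − interest) = £274,647.60 / £75,147.60 = 3.6548.

3.65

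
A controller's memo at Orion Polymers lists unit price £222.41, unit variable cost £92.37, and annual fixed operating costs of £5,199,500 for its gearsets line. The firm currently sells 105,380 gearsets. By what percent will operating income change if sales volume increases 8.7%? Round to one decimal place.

+14.0%

Contribution at this volume is 105,380 × £130.04 = £13,703,615.20.
EBIT = £13,703,615.20 − £5,199,500 = £8,504,115.20.
So DOL = total CM / EBIT = £13,703,615.20 / £8,504,115.20 = 1.6114.
%ΔEBIT = DOL × %ΔSales = 1.6114 × +8.7% = +14.0%.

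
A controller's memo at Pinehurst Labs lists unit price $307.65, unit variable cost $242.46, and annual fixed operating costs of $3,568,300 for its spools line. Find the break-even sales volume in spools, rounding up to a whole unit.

54,737 spools

Unit CM = price − variable cost = $307.65 − $242.46 = $65.19.
Units to break even: $3,568,300 ÷ $65.19 = 54,736.92, rounded up to 54,737.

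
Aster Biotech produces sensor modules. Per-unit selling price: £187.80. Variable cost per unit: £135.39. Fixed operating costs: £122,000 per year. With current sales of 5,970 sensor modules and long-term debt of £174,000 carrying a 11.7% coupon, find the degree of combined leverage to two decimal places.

1.83

At 5,970 units, contribution = 5,970 × £52.41 = £312,887.70.
EBIT = £312,887.70 − £122,000 = £190,887.70. Interest = £20,358.00, so EBIT − I = £170,529.70.
DCL = contribution ÷ (EBIT − I) = £312,887.70 ÷ £170,529.70 = 1.8348.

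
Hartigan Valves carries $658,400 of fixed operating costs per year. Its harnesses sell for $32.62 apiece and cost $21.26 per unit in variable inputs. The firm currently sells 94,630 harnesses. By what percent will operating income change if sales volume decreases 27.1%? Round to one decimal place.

Contribution at this volume is 94,630 × $11.36 = $1,074,996.80.
Subtracting fixed costs: EBIT = $1,074,996.80 − $658,400 = $416,596.80.
Degree of operating leverage = $1,074,996.80 / $416,596.80 = 2.5804.
Operating income changes by 2.5804 × -27.1% = -69.9%.

-69.9%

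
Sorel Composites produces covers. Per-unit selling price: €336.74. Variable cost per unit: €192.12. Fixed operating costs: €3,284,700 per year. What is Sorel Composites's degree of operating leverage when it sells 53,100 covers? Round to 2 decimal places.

At 53,100 units, contribution = 53,100 × €144.62 = €7,679,322.00.
Subtracting fixed costs: EBIT = €7,679,322.00 − €3,284,700 = €4,394,622.00.
So DOL = total CM / EBIT = €7,679,322.00 / €4,394,622.00 = 1.7474.

1.75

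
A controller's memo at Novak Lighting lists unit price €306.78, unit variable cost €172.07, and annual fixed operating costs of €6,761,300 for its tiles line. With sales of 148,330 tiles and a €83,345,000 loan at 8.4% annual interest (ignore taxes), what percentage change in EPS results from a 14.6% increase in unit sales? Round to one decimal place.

+46.9%

At 148,330 units, contribution = 148,330 × €134.71 = €19,981,534.30.
Subtracting fixed costs: EBIT = €19,981,534.30 − €6,761,300 = €13,220,234.30.
Interest = €7,000,980.00, so EBIT − I = €6,219,254.30.
Degree of combined leverage = contribution ÷ (EBIT − I) = €19,981,534.30 ÷ €6,219,254.30 = 3.2129.
EPS therefore changes by 3.2129 × (+14.6%) = +46.9%.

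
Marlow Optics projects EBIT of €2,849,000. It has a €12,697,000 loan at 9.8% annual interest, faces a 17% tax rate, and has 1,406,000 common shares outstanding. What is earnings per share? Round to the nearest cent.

Pre-tax income = €2,849,000 − €1,244,306.00 = €1,604,694.00.
After tax at 17%: net income = €1,604,694.00 × 0.83 = €1,331,896.02.
Per share: €1,331,896.02 / 1,406,000 shares = €0.95.

€0.95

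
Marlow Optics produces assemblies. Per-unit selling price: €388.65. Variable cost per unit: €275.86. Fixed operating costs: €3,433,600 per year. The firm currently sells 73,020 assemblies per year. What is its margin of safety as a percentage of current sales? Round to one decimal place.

58.3%

Unit CM = price − variable cost = €388.65 − €275.86 = €112.79. Break-even units = €3,433,600 ÷ €112.79 = 30,442.42; break-even revenue = 30,442.42 × €388.65 = €11,831,444.63.
Current sales = 73,020 × €388.65 = €28,379,223.00.
Margin of safety = (€28,379,223.00 − €11,831,444.63) ÷ €28,379,223.00 = 58.3%.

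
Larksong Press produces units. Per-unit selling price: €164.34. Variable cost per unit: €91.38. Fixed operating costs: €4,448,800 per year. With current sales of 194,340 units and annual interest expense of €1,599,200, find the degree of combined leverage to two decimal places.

Total contribution margin = 194,340 × €72.96 = €14,179,046.40.
EBIT = €14,179,046.40 − €4,448,800 = €9,730,246.40. Interest = €1,599,200.00, so EBIT − I = €8,131,046.40.
Degree of total leverage = total CM / (EBIT − interest) = €14,179,046.40 / €8,131,046.40 = 1.7438.

1.74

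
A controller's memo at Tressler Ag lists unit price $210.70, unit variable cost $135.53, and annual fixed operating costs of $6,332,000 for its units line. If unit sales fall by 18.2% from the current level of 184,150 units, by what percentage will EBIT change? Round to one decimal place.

Contribution at this volume is 184,150 × $75.17 = $13,842,555.50.
Operating income = contribution − fixed costs = $13,842,555.50 − $6,332,000 = $7,510,555.50.
So DOL = total CM / EBIT = $13,842,555.50 / $7,510,555.50 = 1.8431.
%ΔEBIT = DOL × %ΔSales = 1.8431 × -18.2% = -33.5%.

-33.5%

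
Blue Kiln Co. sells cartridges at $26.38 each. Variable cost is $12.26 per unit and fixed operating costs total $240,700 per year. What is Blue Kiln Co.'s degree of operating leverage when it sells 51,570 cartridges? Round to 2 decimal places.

Contribution at this volume is 51,570 × $14.12 = $728,168.40.
Subtracting fixed costs: EBIT = $728,168.40 − $240,700 = $487,468.40.
DOL = contribution ÷ EBIT = $728,168.40 ÷ $487,468.40 = 1.4938.

1.49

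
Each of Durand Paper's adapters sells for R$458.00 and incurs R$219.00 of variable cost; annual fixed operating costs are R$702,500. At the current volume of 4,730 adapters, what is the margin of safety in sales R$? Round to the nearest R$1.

Unit CM = price − variable cost = R$458.00 − R$219.00 = R$239.00. Break-even units = R$702,500 ÷ R$239.00 = 2,939.33; break-even revenue = 2,939.33 × R$458.00 = R$1,346,213.39.
Actual sales revenue = 4,730 × R$458.00 = R$2,166,340.00.
Margin of safety = R$2,166,340.00 − R$1,346,213.39 = R$820,127.

R$820,127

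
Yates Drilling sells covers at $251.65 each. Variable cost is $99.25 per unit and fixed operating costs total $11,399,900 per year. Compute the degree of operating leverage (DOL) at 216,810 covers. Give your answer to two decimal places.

At 216,810 units, contribution = 216,810 × $152.40 = $33,041,844.00.
Subtracting fixed costs: EBIT = $33,041,844.00 − $11,399,900 = $21,641,944.00.
DOL = contribution ÷ EBIT = $33,041,844.00 ÷ $21,641,944.00 = 1.5268.

1.53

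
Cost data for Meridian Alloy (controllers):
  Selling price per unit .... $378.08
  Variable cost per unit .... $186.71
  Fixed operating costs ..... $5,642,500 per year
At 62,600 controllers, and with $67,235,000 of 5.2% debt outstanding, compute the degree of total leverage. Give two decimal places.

Contribution at this volume is 62,600 × $191.37 = $11,979,762.00.
EBIT = $11,979,762.00 − $5,642,500 = $6,337,262.00. Interest = $3,496,220.00, so EBIT − I = $2,841,042.00.
DCL = contribution ÷ (EBIT − I) = $11,979,762.00 ÷ $2,841,042.00 = 4.2167.

4.22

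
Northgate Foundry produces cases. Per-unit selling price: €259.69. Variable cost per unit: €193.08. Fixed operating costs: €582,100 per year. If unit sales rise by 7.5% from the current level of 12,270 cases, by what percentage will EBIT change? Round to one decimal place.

Contribution at this volume is 12,270 × €66.61 = €817,304.70.
Operating income = contribution − fixed costs = €817,304.70 − €582,100 = €235,204.70.
DOL = contribution ÷ EBIT = €817,304.70 ÷ €235,204.70 = 3.4749.
So EBIT moves 3.4749 × (+7.5%) = +26.1%.

+26.1%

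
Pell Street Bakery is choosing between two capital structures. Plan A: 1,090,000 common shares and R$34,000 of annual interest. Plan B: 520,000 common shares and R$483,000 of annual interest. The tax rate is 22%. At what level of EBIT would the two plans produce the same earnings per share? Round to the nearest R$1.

At indifference, (EBIT − 34,000)(1 − t)/1,090,000 = (EBIT − 483,000)(1 − t)/520,000.
Cancelling (1 − t) and cross-multiplying: 520,000·(EBIT − 34,000) = 1,090,000·(EBIT − 483,000).
Solving, EBIT = (483,000·1,090,000 − 34,000·520,000) / (1,090,000 − 520,000) = 508,790,000,000 / 570,000 = 892,614.04.

R$892,614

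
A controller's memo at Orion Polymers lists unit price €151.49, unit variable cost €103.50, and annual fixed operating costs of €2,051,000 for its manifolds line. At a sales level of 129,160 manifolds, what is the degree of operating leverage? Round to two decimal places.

Total contribution margin = 129,160 × €47.99 = €6,198,388.40.
EBIT = €6,198,388.40 − €2,051,000 = €4,147,388.40.
DOL = contribution ÷ EBIT = €6,198,388.40 ÷ €4,147,388.40 = 1.4945.

1.49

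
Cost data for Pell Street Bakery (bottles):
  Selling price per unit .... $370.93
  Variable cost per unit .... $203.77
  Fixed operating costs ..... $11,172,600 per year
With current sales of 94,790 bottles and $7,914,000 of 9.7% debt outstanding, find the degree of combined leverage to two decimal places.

Contribution at this volume is 94,790 × $167.16 = $15,845,096.40.
EBIT = $15,845,096.40 − $11,172,600 = $4,672,496.40. Interest = $767,658.00.
DOL = $15,845,096.40 ÷ $4,672,496.40 = 3.3911; DFL = $4,672,496.40 ÷ $3,904,838.40 = 1.1966.
DCL = DOL × DFL = 3.3911 × 1.1966 = 4.0578.

4.06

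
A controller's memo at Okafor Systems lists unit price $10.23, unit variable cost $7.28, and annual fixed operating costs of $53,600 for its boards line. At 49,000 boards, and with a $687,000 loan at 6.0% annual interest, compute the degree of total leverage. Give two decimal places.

At 49,000 units, contribution = 49,000 × $2.95 = $144,550.00.
Subtracting fixed costs: EBIT = $144,550.00 − $53,600 = $90,950.00. Interest = $41,220.00, so EBIT − I = $49,730.00.
Degree of total leverage = total CM / (EBIT − interest) = $144,550.00 / $49,730.00 = 2.9067.

2.91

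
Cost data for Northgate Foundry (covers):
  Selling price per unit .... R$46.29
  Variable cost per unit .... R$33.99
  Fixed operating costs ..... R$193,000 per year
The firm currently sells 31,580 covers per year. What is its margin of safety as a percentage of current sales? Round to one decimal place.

Unit CM = price − variable cost = R$46.29 − R$33.99 = R$12.30. Break-even units = R$193,000 ÷ R$12.30 = 15,691.06; break-even revenue = 15,691.06 × R$46.29 = R$726,339.02.
Actual sales revenue = 31,580 × R$46.29 = R$1,461,838.20.
Margin of safety = (R$1,461,838.20 − R$726,339.02) ÷ R$1,461,838.20 = 50.3%.

50.3%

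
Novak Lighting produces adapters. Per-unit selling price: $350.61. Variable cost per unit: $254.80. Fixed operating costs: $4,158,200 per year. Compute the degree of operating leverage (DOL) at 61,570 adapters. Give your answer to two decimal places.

Contribution at this volume is 61,570 × $95.81 = $5,899,021.70.
Subtracting fixed costs: EBIT = $5,899,021.70 − $4,158,200 = $1,740,821.70.
Degree of operating leverage = $5,899,021.70 / $1,740,821.70 = 3.3886.

3.39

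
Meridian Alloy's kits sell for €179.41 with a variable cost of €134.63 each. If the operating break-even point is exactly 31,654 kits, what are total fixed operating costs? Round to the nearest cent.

€1,417,466.12

Unit CM = price − variable cost = €179.41 − €134.63 = €44.78.
Fixed costs = break-even units × CM = 31,654 × €44.78 = €1,417,466.12.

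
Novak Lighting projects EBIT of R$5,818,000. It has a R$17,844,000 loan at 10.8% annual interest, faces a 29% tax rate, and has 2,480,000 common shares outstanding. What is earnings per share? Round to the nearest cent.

R$1.11

Pre-tax income = R$5,818,000 − R$1,927,152.00 = R$3,890,848.00.
After tax at 29%: net income = R$3,890,848.00 × 0.71 = R$2,762,502.08.
Per share: R$2,762,502.08 / 2,480,000 shares = R$1.11.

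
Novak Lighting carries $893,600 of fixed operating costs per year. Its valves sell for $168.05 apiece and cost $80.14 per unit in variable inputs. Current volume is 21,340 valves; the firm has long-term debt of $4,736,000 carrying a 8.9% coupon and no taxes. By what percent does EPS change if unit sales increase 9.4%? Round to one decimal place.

Total contribution margin = 21,340 × $87.91 = $1,875,999.40.
EBIT = $1,875,999.40 − $893,600 = $982,399.40.
After interest of $421,504.00, pre-tax earnings = $560,895.40.
Degree of combined leverage = contribution ÷ (EBIT − I) = $1,875,999.40 ÷ $560,895.40 = 3.3447.
%ΔEPS = DCL × %ΔSales = 3.3447 × +9.4% = +31.4%.

+31.4%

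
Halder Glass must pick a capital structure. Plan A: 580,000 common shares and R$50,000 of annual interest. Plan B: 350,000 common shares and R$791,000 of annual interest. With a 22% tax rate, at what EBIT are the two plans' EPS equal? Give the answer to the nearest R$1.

R$1,918,609

Set EPS_A = EPS_B: (EBIT − R$50,000)(1 − 0.22) ÷ 580,000 = (EBIT − R$791,000)(1 − 0.22) ÷ 350,000.
Cancelling (1 − t) and cross-multiplying: 350,000·(EBIT − 50,000) = 580,000·(EBIT − 791,000).
Solving, EBIT = (791,000·580,000 − 50,000·350,000) / (580,000 − 350,000) = 441,280,000,000 / 230,000 = 1,918,608.70.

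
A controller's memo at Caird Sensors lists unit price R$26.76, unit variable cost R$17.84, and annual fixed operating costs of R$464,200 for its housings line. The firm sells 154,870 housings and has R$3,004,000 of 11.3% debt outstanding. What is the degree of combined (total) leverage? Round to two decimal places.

Contribution at this volume is 154,870 × R$8.92 = R$1,381,440.40.
EBIT = R$1,381,440.40 − R$464,200 = R$917,240.40. Interest = R$339,452.00.
DOL = R$1,381,440.40 ÷ R$917,240.40 = 1.5061; DFL = R$917,240.40 ÷ R$577,788.40 = 1.5875.
DCL = DOL × DFL = 1.5061 × 1.5875 = 2.3909.

2.39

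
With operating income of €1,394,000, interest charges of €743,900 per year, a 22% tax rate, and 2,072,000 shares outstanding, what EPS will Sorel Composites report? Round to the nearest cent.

€0.24

Interest = €743,900.00, so EBT = €1,394,000 − €743,900.00 = €650,100.00.
Net income = €650,100.00 × (1 − 0.22) = €507,078.00.
Per share: €507,078.00 / 2,072,000 shares = €0.24.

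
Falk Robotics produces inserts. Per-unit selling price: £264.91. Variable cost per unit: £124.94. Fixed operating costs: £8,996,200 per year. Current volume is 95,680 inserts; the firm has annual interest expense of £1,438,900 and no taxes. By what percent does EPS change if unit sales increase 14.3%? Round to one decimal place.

+64.8%

Total contribution margin = 95,680 × £139.97 = £13,392,329.60.
EBIT = £13,392,329.60 − £8,996,200 = £4,396,129.60.
Interest = £1,438,900.00, so EBIT − I = £2,957,229.60.
DCL = total CM / (EBIT − I) = £13,392,329.60 / £2,957,229.60 = 4.5287.
EPS therefore changes by 4.5287 × (+14.3%) = +64.8%.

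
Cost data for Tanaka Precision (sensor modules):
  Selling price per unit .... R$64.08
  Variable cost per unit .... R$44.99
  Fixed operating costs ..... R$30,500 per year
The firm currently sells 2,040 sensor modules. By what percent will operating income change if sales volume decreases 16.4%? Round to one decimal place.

-75.6%

At 2,040 units, contribution = 2,040 × R$19.09 = R$38,943.60.
Operating income = contribution − fixed costs = R$38,943.60 − R$30,500 = R$8,443.60.
DOL = contribution ÷ EBIT = R$38,943.60 ÷ R$8,443.60 = 4.6122.
Operating income changes by 4.6122 × -16.4% = -75.6%.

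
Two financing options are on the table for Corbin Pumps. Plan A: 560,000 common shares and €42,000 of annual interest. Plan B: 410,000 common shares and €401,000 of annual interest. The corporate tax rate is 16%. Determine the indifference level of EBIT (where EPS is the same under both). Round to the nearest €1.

At indifference, (EBIT − 42,000)(1 − t)/560,000 = (EBIT − 401,000)(1 − t)/410,000.
Cancelling (1 − t) and cross-multiplying: 410,000·(EBIT − 42,000) = 560,000·(EBIT − 401,000).
Solving, EBIT = (401,000·560,000 − 42,000·410,000) / (560,000 − 410,000) = 207,340,000,000 / 150,000 = 1,382,266.67.

€1,382,267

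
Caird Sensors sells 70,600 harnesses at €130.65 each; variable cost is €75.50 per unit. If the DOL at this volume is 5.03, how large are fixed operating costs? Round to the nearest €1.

€3,119,516

Contribution at this volume is 70,600 × €55.15 = €3,893,590.00.
Since DOL = CM ÷ EBIT, EBIT = €3,893,590.00 ÷ 5.03 = €774,073.56.
Fixed costs = CM − EBIT = €3,893,590.00 − €774,073.56 = €3,119,516.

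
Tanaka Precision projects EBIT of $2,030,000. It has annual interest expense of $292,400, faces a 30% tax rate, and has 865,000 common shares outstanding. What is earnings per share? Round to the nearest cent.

Interest = $292,400.00, so EBT = $2,030,000 − $292,400.00 = $1,737,600.00.
Net income = $1,737,600.00 × (1 − 0.30) = $1,216,320.00.
EPS = $1,216,320.00 ÷ 865,000 = $1.41.

$1.41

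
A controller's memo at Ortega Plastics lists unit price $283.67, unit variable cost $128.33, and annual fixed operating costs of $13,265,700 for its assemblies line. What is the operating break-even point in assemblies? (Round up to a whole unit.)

Unit CM = price − variable cost = $283.67 − $128.33 = $155.34.
Units to break even: $13,265,700 ÷ $155.34 = 85,397.84, rounded up to 85,398.

85,398 assemblies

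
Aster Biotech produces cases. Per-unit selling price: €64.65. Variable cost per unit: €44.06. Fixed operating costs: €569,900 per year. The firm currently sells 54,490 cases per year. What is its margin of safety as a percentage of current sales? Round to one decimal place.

49.2%

Contribution margin per unit = €64.65 − €44.06 = €20.59. Break-even units = €569,900 ÷ €20.59 = 27,678.48; break-even revenue = 27,678.48 × €64.65 = €1,789,414.04.
Current sales = 54,490 × €64.65 = €3,522,778.50.
Margin of safety = (€3,522,778.50 − €1,789,414.04) ÷ €3,522,778.50 = 49.2%.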